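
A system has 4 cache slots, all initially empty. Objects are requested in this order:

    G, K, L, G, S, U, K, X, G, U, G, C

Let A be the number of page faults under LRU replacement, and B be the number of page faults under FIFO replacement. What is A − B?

1

Under LRU: F F F . F F F F F . . F → 9 faults.
Under FIFO: F F F . F F . F F . . F → 8 faults.
A − B = 9 − 8 = 1.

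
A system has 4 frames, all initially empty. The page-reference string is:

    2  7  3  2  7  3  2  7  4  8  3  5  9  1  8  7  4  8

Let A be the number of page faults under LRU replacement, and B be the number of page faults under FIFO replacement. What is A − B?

1

Under LRU: F F F . . . . . F F F F F F F F F . → 12 faults.
Under FIFO: F F F . . . . . F F . F F F . F F F → 11 faults.
A − B = 12 − 11 = 1.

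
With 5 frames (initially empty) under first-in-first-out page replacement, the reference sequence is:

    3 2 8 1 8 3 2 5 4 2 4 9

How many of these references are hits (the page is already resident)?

5

3 -> miss, frames {3}
2 -> miss, frames {3,2}
8 -> miss, frames {3,2,8}
1 -> miss, frames {3,2,8,1}
8 -> hit
3 -> hit
2 -> hit
5 -> miss, frames {3,2,8,1,5}
4 -> miss, evict 3, frames {2,8,1,5,4}
2 -> hit
4 -> hit
9 -> miss, evict 2, frames {8,1,5,4,9}
Hits: 5.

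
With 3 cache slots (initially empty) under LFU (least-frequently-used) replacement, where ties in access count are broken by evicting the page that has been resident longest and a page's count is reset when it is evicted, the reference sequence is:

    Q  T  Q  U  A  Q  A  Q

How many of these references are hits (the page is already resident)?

Q: fault, frames [Q]
T: fault, frames [Q, T]
Q: hit
U: fault, frames [Q, T, U]
A: fault, evict T, frames [Q, U, A]
Q: hit
A: hit
Q: hit
Hits: 4.

4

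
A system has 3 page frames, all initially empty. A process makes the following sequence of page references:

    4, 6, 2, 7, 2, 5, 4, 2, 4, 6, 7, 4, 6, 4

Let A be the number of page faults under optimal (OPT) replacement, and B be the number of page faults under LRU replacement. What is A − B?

-1

Under OPT: F F F F . F . . . F F . . . → 7 faults.
Under LRU: F F F F . F F . . F F . . . → 8 faults.
A − B = 7 − 8 = -1.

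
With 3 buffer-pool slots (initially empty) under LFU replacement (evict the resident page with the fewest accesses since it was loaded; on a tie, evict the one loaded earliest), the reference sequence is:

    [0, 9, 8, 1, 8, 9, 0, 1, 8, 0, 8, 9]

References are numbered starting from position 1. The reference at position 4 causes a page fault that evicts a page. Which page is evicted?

0

pos 1: 0 → miss, frames [0]
pos 2: 9 → miss, frames [0, 9]
pos 3: 8 → miss, frames [0, 9, 8]
pos 4: 1 → miss, evict 0, frames [9, 8, 1]
At position 4, page 0 is evicted.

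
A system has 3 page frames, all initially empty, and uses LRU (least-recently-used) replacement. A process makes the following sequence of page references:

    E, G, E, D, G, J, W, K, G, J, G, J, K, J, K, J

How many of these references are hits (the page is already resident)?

8

E: miss, frames [E]
G: miss, frames [E, G]
E: hit
D: miss, frames [G, E, D]
G: hit
J: miss, evict E, frames [D, G, J]
W: miss, evict D, frames [G, J, W]
K: miss, evict G, frames [J, W, K]
G: miss, evict J, frames [W, K, G]
J: miss, evict W, frames [K, G, J]
G: hit
J: hit
K: hit
J: hit
K: hit
J: hit
Hits: 8.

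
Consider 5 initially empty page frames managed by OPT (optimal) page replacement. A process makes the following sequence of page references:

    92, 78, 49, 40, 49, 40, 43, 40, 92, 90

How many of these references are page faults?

92: fault, frames (92)
78: fault, frames (92 78)
49: fault, frames (92 78 49)
40: fault, frames (92 78 49 40)
49: hit
40: hit
43: fault, frames (92 78 49 40 43)
40: hit
92: hit
90: fault, evict 43, frames (92 78 49 40 90)
Page faults: 6.

6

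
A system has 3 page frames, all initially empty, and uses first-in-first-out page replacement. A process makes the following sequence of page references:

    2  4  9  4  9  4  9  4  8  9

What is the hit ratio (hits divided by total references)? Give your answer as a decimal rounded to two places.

2 → fault, frames [2]
4 → fault, frames [2, 4]
9 → fault, frames [2, 4, 9]
4 → hit
9 → hit
4 → hit
9 → hit
4 → hit
8 → fault, evict 2, frames [4, 9, 8]
9 → hit
Hits: 6 of 10 references → 6/10 = 0.6000.

0.60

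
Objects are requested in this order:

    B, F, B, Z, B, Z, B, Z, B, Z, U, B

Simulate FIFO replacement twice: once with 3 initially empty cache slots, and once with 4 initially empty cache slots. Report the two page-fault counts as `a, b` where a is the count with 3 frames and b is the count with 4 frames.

5, 4

3 frames: F F . F . . . . . . F F → 5 faults.
4 frames: F F . F . . . . . . F . → 4 faults.
4 < 5: adding a frame reduced faults, as is typical.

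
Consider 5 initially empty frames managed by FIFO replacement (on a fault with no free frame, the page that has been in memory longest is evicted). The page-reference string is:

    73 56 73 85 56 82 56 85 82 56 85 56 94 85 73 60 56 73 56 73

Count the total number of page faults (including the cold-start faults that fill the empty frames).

73 → miss, frames [73]
56 → miss, frames [73, 56]
73 → hit
85 → miss, frames [73, 56, 85]
56 → hit
82 → miss, frames [73, 56, 85, 82]
56 → hit
85 → hit
82 → hit
56 → hit
85 → hit
56 → hit
94 → miss, frames [73, 56, 85, 82, 94]
85 → hit
73 → hit
60 → miss, evict 73, frames [56, 85, 82, 94, 60]
56 → hit
73 → miss, evict 56, frames [85, 82, 94, 60, 73]
56 → miss, evict 85, frames [82, 94, 60, 73, 56]
73 → hit
Page faults: 8.

8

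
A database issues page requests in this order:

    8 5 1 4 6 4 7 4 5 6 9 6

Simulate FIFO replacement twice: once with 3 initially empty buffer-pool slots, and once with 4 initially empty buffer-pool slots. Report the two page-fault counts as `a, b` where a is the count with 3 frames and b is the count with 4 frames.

3 frames: F F F F F . F . F . F F → 9 faults.
4 frames: F F F F F . F . F . F . → 8 faults.
8 < 9: adding a frame reduced faults, as is typical.

9, 8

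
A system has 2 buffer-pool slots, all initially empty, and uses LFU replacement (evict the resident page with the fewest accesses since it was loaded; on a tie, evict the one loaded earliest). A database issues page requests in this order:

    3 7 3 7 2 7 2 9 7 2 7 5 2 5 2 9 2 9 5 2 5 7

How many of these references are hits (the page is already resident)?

3 -> miss, frames {3}
7 -> miss, frames {3,7}
3 -> hit
7 -> hit
2 -> miss, evict 3, frames {7,2}
7 -> hit
2 -> hit
9 -> miss, evict 2, frames {7,9}
7 -> hit
2 -> miss, evict 9, frames {7,2}
7 -> hit
5 -> miss, evict 2, frames {7,5}
2 -> miss, evict 5, frames {7,2}
5 -> miss, evict 2, frames {7,5}
2 -> miss, evict 5, frames {7,2}
9 -> miss, evict 2, frames {7,9}
2 -> miss, evict 9, frames {7,2}
9 -> miss, evict 2, frames {7,9}
5 -> miss, evict 9, frames {7,5}
2 -> miss, evict 5, frames {7,2}
5 -> miss, evict 2, frames {7,5}
7 -> hit
Hits: 7.

7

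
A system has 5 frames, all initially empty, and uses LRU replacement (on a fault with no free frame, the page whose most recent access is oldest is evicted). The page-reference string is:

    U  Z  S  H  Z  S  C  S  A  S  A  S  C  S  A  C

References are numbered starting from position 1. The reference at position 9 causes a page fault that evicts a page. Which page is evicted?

U

pos 1: U -> fault, frames {U}
pos 2: Z -> fault, frames {U,Z}
pos 3: S -> fault, frames {U,Z,S}
pos 4: H -> fault, frames {U,Z,S,H}
pos 5: Z -> hit
pos 6: S -> hit
pos 7: C -> fault, frames {U,H,Z,S,C}
pos 8: S -> hit
pos 9: A -> fault, evict U, frames {H,Z,C,S,A}
At position 9, page U is evicted.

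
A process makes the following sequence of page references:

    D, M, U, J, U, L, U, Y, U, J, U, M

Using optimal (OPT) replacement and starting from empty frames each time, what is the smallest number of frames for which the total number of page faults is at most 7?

3

f=1: 12 faults
f=2: 8 faults
f=3: 7 faults
f=4: 6 faults
f=5: 6 faults
f=6: 6 faults
Smallest f with faults ≤ 7 is 3.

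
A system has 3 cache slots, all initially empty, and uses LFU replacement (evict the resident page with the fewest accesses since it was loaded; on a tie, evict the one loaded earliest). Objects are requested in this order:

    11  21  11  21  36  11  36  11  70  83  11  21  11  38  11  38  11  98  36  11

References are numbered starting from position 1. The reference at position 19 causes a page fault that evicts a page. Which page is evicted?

pos 1: 11 -> fault, frames (11)
pos 2: 21 -> fault, frames (11 21)
pos 3: 11 -> hit
pos 4: 21 -> hit
pos 5: 36 -> fault, frames (11 21 36)
pos 6: 11 -> hit
pos 7: 36 -> hit
pos 8: 11 -> hit
pos 9: 70 -> fault, evict 21, frames (11 36 70)
pos 10: 83 -> fault, evict 70, frames (11 36 83)
pos 11: 11 -> hit
pos 12: 21 -> fault, evict 83, frames (11 36 21)
pos 13: 11 -> hit
pos 14: 38 -> fault, evict 21, frames (11 36 38)
pos 15: 11 -> hit
pos 16: 38 -> hit
pos 17: 11 -> hit
pos 18: 98 -> fault, evict 36, frames (11 38 98)
pos 19: 36 -> fault, evict 98, frames (11 38 36)
At position 19, page 98 is evicted.

98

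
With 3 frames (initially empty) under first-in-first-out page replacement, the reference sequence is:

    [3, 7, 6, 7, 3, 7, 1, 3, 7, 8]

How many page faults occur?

3: miss, frames [3]
7: miss, frames [3, 7]
6: miss, frames [3, 7, 6]
7: hit
3: hit
7: hit
1: miss, evict 3, frames [7, 6, 1]
3: miss, evict 7, frames [6, 1, 3]
7: miss, evict 6, frames [1, 3, 7]
8: miss, evict 1, frames [3, 7, 8]
Page faults: 7.

7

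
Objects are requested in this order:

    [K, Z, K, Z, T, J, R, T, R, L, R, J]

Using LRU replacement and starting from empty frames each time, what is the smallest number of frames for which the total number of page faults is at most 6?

4

f=1: 12 faults
f=2: 8 faults
f=3: 7 faults
f=4: 6 faults
f=5: 6 faults
f=6: 6 faults
Smallest f with faults ≤ 6 is 4.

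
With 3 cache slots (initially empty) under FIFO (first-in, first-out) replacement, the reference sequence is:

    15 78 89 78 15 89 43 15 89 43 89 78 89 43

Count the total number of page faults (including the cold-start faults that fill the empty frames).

15: fault, frames (15)
78: fault, frames (15 78)
89: fault, frames (15 78 89)
78: hit
15: hit
89: hit
43: fault, evict 15, frames (78 89 43)
15: fault, evict 78, frames (89 43 15)
89: hit
43: hit
89: hit
78: fault, evict 89, frames (43 15 78)
89: fault, evict 43, frames (15 78 89)
43: fault, evict 15, frames (78 89 43)
Page faults: 8.

8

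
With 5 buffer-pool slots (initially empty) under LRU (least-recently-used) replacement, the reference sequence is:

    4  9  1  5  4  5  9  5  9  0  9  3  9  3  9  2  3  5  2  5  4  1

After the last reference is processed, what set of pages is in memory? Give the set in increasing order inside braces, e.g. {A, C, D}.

{1, 2, 3, 4, 5}

4 -> miss, frames {4}
9 -> miss, frames {4,9}
1 -> miss, frames {4,9,1}
5 -> miss, frames {4,9,1,5}
4 -> hit
5 -> hit
9 -> hit
5 -> hit
9 -> hit
0 -> miss, frames {1,4,5,9,0}
9 -> hit
3 -> miss, evict 1, frames {4,5,0,9,3}
9 -> hit
3 -> hit
9 -> hit
2 -> miss, evict 4, frames {5,0,3,9,2}
3 -> hit
5 -> hit
2 -> hit
5 -> hit
4 -> miss, evict 0, frames {9,3,2,5,4}
1 -> miss, evict 9, frames {3,2,5,4,1}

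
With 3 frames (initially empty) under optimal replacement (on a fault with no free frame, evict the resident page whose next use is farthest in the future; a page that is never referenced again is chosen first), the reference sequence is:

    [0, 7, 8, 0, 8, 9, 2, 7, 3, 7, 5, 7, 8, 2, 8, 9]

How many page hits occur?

7

0 -> miss, frames [0]
7 -> miss, frames [0, 7]
8 -> miss, frames [0, 7, 8]
0 -> hit
8 -> hit
9 -> miss, evict 0, frames [7, 8, 9]
2 -> miss, evict 9, frames [7, 8, 2]
7 -> hit
3 -> miss, evict 2, frames [7, 8, 3]
7 -> hit
5 -> miss, evict 3, frames [7, 8, 5]
7 -> hit
8 -> hit
2 -> miss, evict 5, frames [7, 8, 2]
8 -> hit
9 -> miss, evict 2, frames [7, 8, 9]
Hits: 7.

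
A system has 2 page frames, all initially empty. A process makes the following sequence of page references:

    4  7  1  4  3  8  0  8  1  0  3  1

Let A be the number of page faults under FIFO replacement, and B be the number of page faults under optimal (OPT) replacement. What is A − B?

Under FIFO: F F F F F F F . F . F . → 9 faults.
Under OPT: F F F . F F F . F . F . → 8 faults.
A − B = 9 − 8 = 1.

1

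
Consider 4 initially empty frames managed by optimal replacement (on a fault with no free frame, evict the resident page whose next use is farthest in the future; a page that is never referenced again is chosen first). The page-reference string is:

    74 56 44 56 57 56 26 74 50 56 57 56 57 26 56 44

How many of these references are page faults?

7

74 -> fault, frames {74}
56 -> fault, frames {74,56}
44 -> fault, frames {74,56,44}
56 -> hit
57 -> fault, frames {74,56,44,57}
56 -> hit
26 -> fault, evict 44, frames {74,56,57,26}
74 -> hit
50 -> fault, evict 74, frames {56,57,26,50}
56 -> hit
57 -> hit
56 -> hit
57 -> hit
26 -> hit
56 -> hit
44 -> fault, evict 50, frames {56,57,26,44}
Page faults: 7.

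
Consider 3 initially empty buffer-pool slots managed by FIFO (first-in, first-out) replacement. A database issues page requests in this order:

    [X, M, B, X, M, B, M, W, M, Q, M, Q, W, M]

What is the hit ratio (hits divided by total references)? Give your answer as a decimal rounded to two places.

0.57

X → miss, frames [X]
M → miss, frames [X, M]
B → miss, frames [X, M, B]
X → hit
M → hit
B → hit
M → hit
W → miss, evict X, frames [M, B, W]
M → hit
Q → miss, evict M, frames [B, W, Q]
M → miss, evict B, frames [W, Q, M]
Q → hit
W → hit
M → hit
Hits: 8 of 14 references → 8/14 = 0.5714.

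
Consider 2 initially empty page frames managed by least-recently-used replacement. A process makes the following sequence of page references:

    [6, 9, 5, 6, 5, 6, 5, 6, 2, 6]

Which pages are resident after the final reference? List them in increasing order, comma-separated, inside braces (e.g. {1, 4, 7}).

6 → miss, frames {6}
9 → miss, frames {6,9}
5 → miss, evict 6, frames {9,5}
6 → miss, evict 9, frames {5,6}
5 → hit
6 → hit
5 → hit
6 → hit
2 → miss, evict 5, frames {6,2}
6 → hit

{2, 6}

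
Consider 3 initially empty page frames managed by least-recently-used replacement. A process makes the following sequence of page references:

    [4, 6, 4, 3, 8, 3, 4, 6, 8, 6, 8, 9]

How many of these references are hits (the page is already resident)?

5

4: fault, frames (4)
6: fault, frames (4 6)
4: hit
3: fault, frames (6 4 3)
8: fault, evict 6, frames (4 3 8)
3: hit
4: hit
6: fault, evict 8, frames (3 4 6)
8: fault, evict 3, frames (4 6 8)
6: hit
8: hit
9: fault, evict 4, frames (6 8 9)
Hits: 5.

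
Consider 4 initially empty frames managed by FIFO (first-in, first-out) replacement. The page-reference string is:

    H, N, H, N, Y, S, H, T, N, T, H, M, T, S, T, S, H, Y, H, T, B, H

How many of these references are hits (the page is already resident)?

13

H: miss, frames (H)
N: miss, frames (H N)
H: hit
N: hit
Y: miss, frames (H N Y)
S: miss, frames (H N Y S)
H: hit
T: miss, evict H, frames (N Y S T)
N: hit
T: hit
H: miss, evict N, frames (Y S T H)
M: miss, evict Y, frames (S T H M)
T: hit
S: hit
T: hit
S: hit
H: hit
Y: miss, evict S, frames (T H M Y)
H: hit
T: hit
B: miss, evict T, frames (H M Y B)
H: hit
Hits: 13.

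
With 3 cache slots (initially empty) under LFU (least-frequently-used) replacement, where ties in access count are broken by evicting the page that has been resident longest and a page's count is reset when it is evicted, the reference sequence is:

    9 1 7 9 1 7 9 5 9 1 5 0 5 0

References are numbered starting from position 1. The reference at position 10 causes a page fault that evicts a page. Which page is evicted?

5

pos 1: 9 → miss, frames {9}
pos 2: 1 → miss, frames {9,1}
pos 3: 7 → miss, frames {9,1,7}
pos 4: 9 → hit
pos 5: 1 → hit
pos 6: 7 → hit
pos 7: 9 → hit
pos 8: 5 → miss, evict 1, frames {9,7,5}
pos 9: 9 → hit
pos 10: 1 → miss, evict 5, frames {9,7,1}
At position 10, page 5 is evicted.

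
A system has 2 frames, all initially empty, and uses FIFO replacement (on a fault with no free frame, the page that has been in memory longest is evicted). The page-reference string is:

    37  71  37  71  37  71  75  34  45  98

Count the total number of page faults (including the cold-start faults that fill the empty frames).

6

37 -> fault, frames (37)
71 -> fault, frames (37 71)
37 -> hit
71 -> hit
37 -> hit
71 -> hit
75 -> fault, evict 37, frames (71 75)
34 -> fault, evict 71, frames (75 34)
45 -> fault, evict 75, frames (34 45)
98 -> fault, evict 34, frames (45 98)
Page faults: 6.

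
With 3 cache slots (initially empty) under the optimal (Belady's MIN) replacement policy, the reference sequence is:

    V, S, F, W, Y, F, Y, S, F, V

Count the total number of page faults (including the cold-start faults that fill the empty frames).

6

V → fault, frames (V)
S → fault, frames (V S)
F → fault, frames (V S F)
W → fault, evict V, frames (S F W)
Y → fault, evict W, frames (S F Y)
F → hit
Y → hit
S → hit
F → hit
V → fault, evict Y, frames (S F V)
Page faults: 6.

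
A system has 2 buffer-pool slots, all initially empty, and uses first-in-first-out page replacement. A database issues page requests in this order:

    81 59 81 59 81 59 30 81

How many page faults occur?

81 → fault, frames (81)
59 → fault, frames (81 59)
81 → hit
59 → hit
81 → hit
59 → hit
30 → fault, evict 81, frames (59 30)
81 → fault, evict 59, frames (30 81)
Page faults: 4.

4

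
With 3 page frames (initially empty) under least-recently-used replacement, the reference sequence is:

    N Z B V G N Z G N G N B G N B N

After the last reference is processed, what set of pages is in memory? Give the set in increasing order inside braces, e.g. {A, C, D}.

N → fault, frames {N}
Z → fault, frames {N,Z}
B → fault, frames {N,Z,B}
V → fault, evict N, frames {Z,B,V}
G → fault, evict Z, frames {B,V,G}
N → fault, evict B, frames {V,G,N}
Z → fault, evict V, frames {G,N,Z}
G → hit
N → hit
G → hit
N → hit
B → fault, evict Z, frames {G,N,B}
G → hit
N → hit
B → hit
N → hit

{B, G, N}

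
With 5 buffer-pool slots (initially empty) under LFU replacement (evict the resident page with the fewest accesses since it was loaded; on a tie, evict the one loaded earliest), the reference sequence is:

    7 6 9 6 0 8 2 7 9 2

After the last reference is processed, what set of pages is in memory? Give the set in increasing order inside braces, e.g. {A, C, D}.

7 -> fault, frames {7}
6 -> fault, frames {7,6}
9 -> fault, frames {7,6,9}
6 -> hit
0 -> fault, frames {7,6,9,0}
8 -> fault, frames {7,6,9,0,8}
2 -> fault, evict 7, frames {6,9,0,8,2}
7 -> fault, evict 9, frames {6,0,8,2,7}
9 -> fault, evict 0, frames {6,8,2,7,9}
2 -> hit

{2, 6, 7, 8, 9}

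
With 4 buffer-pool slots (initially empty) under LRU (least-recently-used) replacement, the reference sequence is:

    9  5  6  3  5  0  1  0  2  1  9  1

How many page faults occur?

8

9 → miss, frames [9]
5 → miss, frames [9, 5]
6 → miss, frames [9, 5, 6]
3 → miss, frames [9, 5, 6, 3]
5 → hit
0 → miss, evict 9, frames [6, 3, 5, 0]
1 → miss, evict 6, frames [3, 5, 0, 1]
0 → hit
2 → miss, evict 3, frames [5, 1, 0, 2]
1 → hit
9 → miss, evict 5, frames [0, 2, 1, 9]
1 → hit
Page faults: 8.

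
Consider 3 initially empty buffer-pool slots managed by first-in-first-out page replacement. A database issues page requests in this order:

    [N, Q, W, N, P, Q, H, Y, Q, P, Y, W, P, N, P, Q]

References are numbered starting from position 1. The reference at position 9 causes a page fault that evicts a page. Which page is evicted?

P

pos 1: N -> miss, frames {N}
pos 2: Q -> miss, frames {N,Q}
pos 3: W -> miss, frames {N,Q,W}
pos 4: N -> hit
pos 5: P -> miss, evict N, frames {Q,W,P}
pos 6: Q -> hit
pos 7: H -> miss, evict Q, frames {W,P,H}
pos 8: Y -> miss, evict W, frames {P,H,Y}
pos 9: Q -> miss, evict P, frames {H,Y,Q}
At position 9, page P is evicted.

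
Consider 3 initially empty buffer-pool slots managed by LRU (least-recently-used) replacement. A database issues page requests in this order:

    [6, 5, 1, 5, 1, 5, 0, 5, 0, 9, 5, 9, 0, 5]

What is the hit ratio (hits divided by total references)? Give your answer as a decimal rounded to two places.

6: fault, frames {6}
5: fault, frames {6,5}
1: fault, frames {6,5,1}
5: hit
1: hit
5: hit
0: fault, evict 6, frames {1,5,0}
5: hit
0: hit
9: fault, evict 1, frames {5,0,9}
5: hit
9: hit
0: hit
5: hit
Hits: 9 of 14 references → 9/14 = 0.6429.

0.64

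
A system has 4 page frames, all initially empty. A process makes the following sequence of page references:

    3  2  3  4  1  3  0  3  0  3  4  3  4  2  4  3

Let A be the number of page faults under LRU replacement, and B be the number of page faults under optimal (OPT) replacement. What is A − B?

Under LRU: F F . F F . F . . . . . . F . . → 6 faults.
Under OPT: F F . F F . F . . . . . . . . . → 5 faults.
A − B = 6 − 5 = 1.

1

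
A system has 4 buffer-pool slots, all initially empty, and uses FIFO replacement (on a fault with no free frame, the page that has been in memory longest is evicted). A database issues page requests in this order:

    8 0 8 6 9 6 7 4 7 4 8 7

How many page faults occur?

7

8 -> miss, frames {8}
0 -> miss, frames {8,0}
8 -> hit
6 -> miss, frames {8,0,6}
9 -> miss, frames {8,0,6,9}
6 -> hit
7 -> miss, evict 8, frames {0,6,9,7}
4 -> miss, evict 0, frames {6,9,7,4}
7 -> hit
4 -> hit
8 -> miss, evict 6, frames {9,7,4,8}
7 -> hit
Page faults: 7.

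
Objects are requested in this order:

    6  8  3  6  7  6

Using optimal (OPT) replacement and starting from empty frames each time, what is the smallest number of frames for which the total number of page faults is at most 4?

f=1: 6 faults
f=2: 4 faults
f=3: 4 faults
f=4: 4 faults
Smallest f with faults ≤ 4 is 2.

2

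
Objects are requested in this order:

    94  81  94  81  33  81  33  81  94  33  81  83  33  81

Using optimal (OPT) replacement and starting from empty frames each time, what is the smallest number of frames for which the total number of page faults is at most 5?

3

f=1: 14 faults
f=2: 7 faults
f=3: 4 faults
f=4: 4 faults
Smallest f with faults ≤ 5 is 3.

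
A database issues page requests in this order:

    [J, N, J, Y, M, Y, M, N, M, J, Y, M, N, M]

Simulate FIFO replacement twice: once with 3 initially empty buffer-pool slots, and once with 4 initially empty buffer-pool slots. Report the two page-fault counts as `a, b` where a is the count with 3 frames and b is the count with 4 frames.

3 frames: F F . F F . . . . F . . F . → 6 faults.
4 frames: F F . F F . . . . . . . . . → 4 faults.
4 < 6: adding a frame reduced faults, as is typical.

6, 4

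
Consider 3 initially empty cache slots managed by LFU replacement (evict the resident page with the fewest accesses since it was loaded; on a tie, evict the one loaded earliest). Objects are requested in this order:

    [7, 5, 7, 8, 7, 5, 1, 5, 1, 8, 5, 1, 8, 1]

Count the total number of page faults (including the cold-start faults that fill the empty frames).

7: miss, frames (7)
5: miss, frames (7 5)
7: hit
8: miss, frames (7 5 8)
7: hit
5: hit
1: miss, evict 8, frames (7 5 1)
5: hit
1: hit
8: miss, evict 1, frames (7 5 8)
5: hit
1: miss, evict 8, frames (7 5 1)
8: miss, evict 1, frames (7 5 8)
1: miss, evict 8, frames (7 5 1)
Page faults: 8.

8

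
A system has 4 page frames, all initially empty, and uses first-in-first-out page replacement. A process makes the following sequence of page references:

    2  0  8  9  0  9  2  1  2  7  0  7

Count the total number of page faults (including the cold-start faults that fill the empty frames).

2: miss, frames [2]
0: miss, frames [2, 0]
8: miss, frames [2, 0, 8]
9: miss, frames [2, 0, 8, 9]
0: hit
9: hit
2: hit
1: miss, evict 2, frames [0, 8, 9, 1]
2: miss, evict 0, frames [8, 9, 1, 2]
7: miss, evict 8, frames [9, 1, 2, 7]
0: miss, evict 9, frames [1, 2, 7, 0]
7: hit
Page faults: 8.

8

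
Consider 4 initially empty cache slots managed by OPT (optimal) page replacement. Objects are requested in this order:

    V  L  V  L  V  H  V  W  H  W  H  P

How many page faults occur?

5

V: miss, frames (V)
L: miss, frames (V L)
V: hit
L: hit
V: hit
H: miss, frames (V L H)
V: hit
W: miss, frames (V L H W)
H: hit
W: hit
H: hit
P: miss, evict W, frames (V L H P)
Page faults: 5.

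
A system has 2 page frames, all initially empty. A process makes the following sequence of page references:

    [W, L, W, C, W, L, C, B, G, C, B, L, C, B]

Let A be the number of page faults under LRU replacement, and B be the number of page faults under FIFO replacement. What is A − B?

-1

Under LRU: F F . F . F F F F F F F F F → 12 faults.
Under FIFO: F F . F F F F F F F F F F F → 13 faults.
A − B = 12 − 13 = -1.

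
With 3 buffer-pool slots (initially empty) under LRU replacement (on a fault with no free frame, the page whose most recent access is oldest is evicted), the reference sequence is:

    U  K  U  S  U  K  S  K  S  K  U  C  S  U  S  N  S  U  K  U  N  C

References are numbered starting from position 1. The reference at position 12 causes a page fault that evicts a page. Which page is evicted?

S

pos 1: U: fault, frames {U}
pos 2: K: fault, frames {U,K}
pos 3: U: hit
pos 4: S: fault, frames {K,U,S}
pos 5: U: hit
pos 6: K: hit
pos 7: S: hit
pos 8: K: hit
pos 9: S: hit
pos 10: K: hit
pos 11: U: hit
pos 12: C: fault, evict S, frames {K,U,C}
At position 12, page S is evicted.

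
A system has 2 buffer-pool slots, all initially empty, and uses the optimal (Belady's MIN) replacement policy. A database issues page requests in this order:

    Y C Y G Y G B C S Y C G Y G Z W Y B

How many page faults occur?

11

Y → miss, frames [Y]
C → miss, frames [Y, C]
Y → hit
G → miss, evict C, frames [Y, G]
Y → hit
G → hit
B → miss, evict G, frames [Y, B]
C → miss, evict B, frames [Y, C]
S → miss, evict C, frames [Y, S]
Y → hit
C → miss, evict S, frames [Y, C]
G → miss, evict C, frames [Y, G]
Y → hit
G → hit
Z → miss, evict G, frames [Y, Z]
W → miss, evict Z, frames [Y, W]
Y → hit
B → miss, evict W, frames [Y, B]
Page faults: 11.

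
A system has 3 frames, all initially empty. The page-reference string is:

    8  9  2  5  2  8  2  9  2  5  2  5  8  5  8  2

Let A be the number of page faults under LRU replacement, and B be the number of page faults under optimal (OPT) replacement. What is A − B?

Under LRU: F F F F . F . F . F . . F . . . → 8 faults.
Under OPT: F F F F . . . F . . . . F . . . → 6 faults.
A − B = 8 − 6 = 2.

2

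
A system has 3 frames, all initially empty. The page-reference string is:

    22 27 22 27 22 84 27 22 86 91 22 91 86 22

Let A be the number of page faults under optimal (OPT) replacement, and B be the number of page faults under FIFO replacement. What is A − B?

Under OPT: F F . . . F . . F F . . . . → 5 faults.
Under FIFO: F F . . . F . . F F F . . . → 6 faults.
A − B = 5 − 6 = -1.

-1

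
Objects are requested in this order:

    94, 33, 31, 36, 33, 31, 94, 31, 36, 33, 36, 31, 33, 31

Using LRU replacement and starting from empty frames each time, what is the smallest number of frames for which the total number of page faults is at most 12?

f=1: 14 faults
f=2: 11 faults
f=3: 7 faults
f=4: 4 faults
Smallest f with faults ≤ 12 is 2.

2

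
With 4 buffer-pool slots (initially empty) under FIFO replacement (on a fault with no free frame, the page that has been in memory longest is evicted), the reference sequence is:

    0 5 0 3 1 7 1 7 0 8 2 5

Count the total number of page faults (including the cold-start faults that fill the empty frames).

0: miss, frames {0}
5: miss, frames {0,5}
0: hit
3: miss, frames {0,5,3}
1: miss, frames {0,5,3,1}
7: miss, evict 0, frames {5,3,1,7}
1: hit
7: hit
0: miss, evict 5, frames {3,1,7,0}
8: miss, evict 3, frames {1,7,0,8}
2: miss, evict 1, frames {7,0,8,2}
5: miss, evict 7, frames {0,8,2,5}
Page faults: 9.

9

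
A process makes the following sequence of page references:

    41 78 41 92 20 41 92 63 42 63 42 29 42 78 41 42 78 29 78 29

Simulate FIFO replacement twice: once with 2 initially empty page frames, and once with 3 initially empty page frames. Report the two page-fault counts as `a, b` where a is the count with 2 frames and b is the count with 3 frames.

14, 13

2 frames: F F . F F F F F F . . F . F F F F F . . → 14 faults.
3 frames: F F . F F F . F F . . F . F F F . F F . → 13 faults.
13 < 14: adding a frame reduced faults, as is typical.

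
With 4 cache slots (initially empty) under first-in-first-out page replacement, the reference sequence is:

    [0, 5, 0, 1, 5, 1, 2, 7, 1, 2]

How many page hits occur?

0 -> miss, frames (0)
5 -> miss, frames (0 5)
0 -> hit
1 -> miss, frames (0 5 1)
5 -> hit
1 -> hit
2 -> miss, frames (0 5 1 2)
7 -> miss, evict 0, frames (5 1 2 7)
1 -> hit
2 -> hit
Hits: 5.

5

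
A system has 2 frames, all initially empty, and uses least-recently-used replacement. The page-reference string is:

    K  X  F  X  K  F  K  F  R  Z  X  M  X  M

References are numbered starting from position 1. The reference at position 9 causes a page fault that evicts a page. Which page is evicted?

pos 1: K -> fault, frames (K)
pos 2: X -> fault, frames (K X)
pos 3: F -> fault, evict K, frames (X F)
pos 4: X -> hit
pos 5: K -> fault, evict F, frames (X K)
pos 6: F -> fault, evict X, frames (K F)
pos 7: K -> hit
pos 8: F -> hit
pos 9: R -> fault, evict K, frames (F R)
At position 9, page K is evicted.

K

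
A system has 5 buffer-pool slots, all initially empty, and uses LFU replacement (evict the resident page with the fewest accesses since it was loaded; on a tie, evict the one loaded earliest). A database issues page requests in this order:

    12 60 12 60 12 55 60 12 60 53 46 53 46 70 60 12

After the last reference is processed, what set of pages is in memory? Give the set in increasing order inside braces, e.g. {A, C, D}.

12 -> miss, frames (12)
60 -> miss, frames (12 60)
12 -> hit
60 -> hit
12 -> hit
55 -> miss, frames (12 60 55)
60 -> hit
12 -> hit
60 -> hit
53 -> miss, frames (12 60 55 53)
46 -> miss, frames (12 60 55 53 46)
53 -> hit
46 -> hit
70 -> miss, evict 55, frames (12 60 53 46 70)
60 -> hit
12 -> hit

{12, 46, 53, 60, 70}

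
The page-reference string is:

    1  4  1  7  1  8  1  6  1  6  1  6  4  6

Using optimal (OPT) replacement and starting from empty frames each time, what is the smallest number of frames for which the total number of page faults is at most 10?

2

f=1: 14 faults
f=2: 6 faults
f=3: 5 faults
f=4: 5 faults
f=5: 5 faults
Smallest f with faults ≤ 10 is 2.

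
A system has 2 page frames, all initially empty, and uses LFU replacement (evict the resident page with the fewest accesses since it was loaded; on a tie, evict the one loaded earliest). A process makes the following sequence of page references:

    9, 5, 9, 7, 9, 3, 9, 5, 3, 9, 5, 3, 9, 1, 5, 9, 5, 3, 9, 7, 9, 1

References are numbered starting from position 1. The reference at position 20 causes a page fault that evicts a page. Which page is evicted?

pos 1: 9: miss, frames (9)
pos 2: 5: miss, frames (9 5)
pos 3: 9: hit
pos 4: 7: miss, evict 5, frames (9 7)
pos 5: 9: hit
pos 6: 3: miss, evict 7, frames (9 3)
pos 7: 9: hit
pos 8: 5: miss, evict 3, frames (9 5)
pos 9: 3: miss, evict 5, frames (9 3)
pos 10: 9: hit
pos 11: 5: miss, evict 3, frames (9 5)
pos 12: 3: miss, evict 5, frames (9 3)
pos 13: 9: hit
pos 14: 1: miss, evict 3, frames (9 1)
pos 15: 5: miss, evict 1, frames (9 5)
pos 16: 9: hit
pos 17: 5: hit
pos 18: 3: miss, evict 5, frames (9 3)
pos 19: 9: hit
pos 20: 7: miss, evict 3, frames (9 7)
At position 20, page 3 is evicted.

3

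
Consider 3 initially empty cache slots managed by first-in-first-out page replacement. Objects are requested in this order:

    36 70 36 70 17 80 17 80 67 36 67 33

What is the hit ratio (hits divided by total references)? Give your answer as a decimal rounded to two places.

36 → miss, frames (36)
70 → miss, frames (36 70)
36 → hit
70 → hit
17 → miss, frames (36 70 17)
80 → miss, evict 36, frames (70 17 80)
17 → hit
80 → hit
67 → miss, evict 70, frames (17 80 67)
36 → miss, evict 17, frames (80 67 36)
67 → hit
33 → miss, evict 80, frames (67 36 33)
Hits: 5 of 12 references → 5/12 = 0.4167.

0.42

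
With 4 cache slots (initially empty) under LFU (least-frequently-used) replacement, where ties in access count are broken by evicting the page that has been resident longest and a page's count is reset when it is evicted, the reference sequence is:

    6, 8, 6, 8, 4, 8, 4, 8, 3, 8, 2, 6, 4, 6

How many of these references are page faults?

6 → fault, frames [6]
8 → fault, frames [6, 8]
6 → hit
8 → hit
4 → fault, frames [6, 8, 4]
8 → hit
4 → hit
8 → hit
3 → fault, frames [6, 8, 4, 3]
8 → hit
2 → fault, evict 3, frames [6, 8, 4, 2]
6 → hit
4 → hit
6 → hit
Page faults: 5.

5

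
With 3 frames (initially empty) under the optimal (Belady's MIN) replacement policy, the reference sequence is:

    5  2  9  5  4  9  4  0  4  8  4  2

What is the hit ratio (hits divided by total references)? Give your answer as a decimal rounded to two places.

5 → miss, frames [5]
2 → miss, frames [5, 2]
9 → miss, frames [5, 2, 9]
5 → hit
4 → miss, evict 5, frames [2, 9, 4]
9 → hit
4 → hit
0 → miss, evict 9, frames [2, 4, 0]
4 → hit
8 → miss, evict 0, frames [2, 4, 8]
4 → hit
2 → hit
Hits: 6 of 12 references → 6/12 = 0.5000.

0.50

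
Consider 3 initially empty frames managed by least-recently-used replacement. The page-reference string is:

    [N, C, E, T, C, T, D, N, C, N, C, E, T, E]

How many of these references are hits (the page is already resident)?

N → fault, frames (N)
C → fault, frames (N C)
E → fault, frames (N C E)
T → fault, evict N, frames (C E T)
C → hit
T → hit
D → fault, evict E, frames (C T D)
N → fault, evict C, frames (T D N)
C → fault, evict T, frames (D N C)
N → hit
C → hit
E → fault, evict D, frames (N C E)
T → fault, evict N, frames (C E T)
E → hit
Hits: 5.

5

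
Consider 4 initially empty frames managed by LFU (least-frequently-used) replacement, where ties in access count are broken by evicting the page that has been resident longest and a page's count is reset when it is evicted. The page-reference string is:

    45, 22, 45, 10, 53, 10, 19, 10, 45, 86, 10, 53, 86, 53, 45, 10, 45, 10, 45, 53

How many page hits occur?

13

45: fault, frames [45]
22: fault, frames [45, 22]
45: hit
10: fault, frames [45, 22, 10]
53: fault, frames [45, 22, 10, 53]
10: hit
19: fault, evict 22, frames [45, 10, 53, 19]
10: hit
45: hit
86: fault, evict 53, frames [45, 10, 19, 86]
10: hit
53: fault, evict 19, frames [45, 10, 86, 53]
86: hit
53: hit
45: hit
10: hit
45: hit
10: hit
45: hit
53: hit
Hits: 13.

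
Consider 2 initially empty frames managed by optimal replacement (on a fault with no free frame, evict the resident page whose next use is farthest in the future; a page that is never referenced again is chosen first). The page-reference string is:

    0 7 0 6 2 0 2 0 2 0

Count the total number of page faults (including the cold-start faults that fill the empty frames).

0: miss, frames (0)
7: miss, frames (0 7)
0: hit
6: miss, evict 7, frames (0 6)
2: miss, evict 6, frames (0 2)
0: hit
2: hit
0: hit
2: hit
0: hit
Page faults: 4.

4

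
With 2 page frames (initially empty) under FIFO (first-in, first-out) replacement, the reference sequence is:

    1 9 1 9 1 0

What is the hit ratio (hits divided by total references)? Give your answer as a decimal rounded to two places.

0.50

1: fault, frames {1}
9: fault, frames {1,9}
1: hit
9: hit
1: hit
0: fault, evict 1, frames {9,0}
Hits: 3 of 6 references → 3/6 = 0.5000.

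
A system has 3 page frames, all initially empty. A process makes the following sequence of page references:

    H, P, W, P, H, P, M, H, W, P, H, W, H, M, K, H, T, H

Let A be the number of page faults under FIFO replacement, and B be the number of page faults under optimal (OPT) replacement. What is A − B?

Under FIFO: F F F . . . F F . F . F . F F F F . → 11 faults.
Under OPT: F F F . . . F . . F . . . F F . F . → 8 faults.
A − B = 11 − 8 = 3.

3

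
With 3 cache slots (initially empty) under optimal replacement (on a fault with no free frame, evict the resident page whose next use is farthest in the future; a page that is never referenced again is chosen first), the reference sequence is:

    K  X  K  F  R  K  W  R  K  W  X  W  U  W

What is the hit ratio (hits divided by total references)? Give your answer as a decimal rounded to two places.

K -> fault, frames [K]
X -> fault, frames [K, X]
K -> hit
F -> fault, frames [K, X, F]
R -> fault, evict F, frames [K, X, R]
K -> hit
W -> fault, evict X, frames [K, R, W]
R -> hit
K -> hit
W -> hit
X -> fault, evict R, frames [K, W, X]
W -> hit
U -> fault, evict X, frames [K, W, U]
W -> hit
Hits: 7 of 14 references → 7/14 = 0.5000.

0.50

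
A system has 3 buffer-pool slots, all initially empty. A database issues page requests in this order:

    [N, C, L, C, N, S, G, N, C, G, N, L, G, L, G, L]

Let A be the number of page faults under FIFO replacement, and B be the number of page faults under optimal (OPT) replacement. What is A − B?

3

Under FIFO: F F F . . F F F F . . F F . . . → 9 faults.
Under OPT: F F F . . F F . . . . F . . . . → 6 faults.
A − B = 9 − 6 = 3.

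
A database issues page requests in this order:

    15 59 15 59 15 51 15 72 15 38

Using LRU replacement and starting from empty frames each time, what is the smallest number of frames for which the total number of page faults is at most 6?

2

f=1: 10 faults
f=2: 5 faults
f=3: 5 faults
f=4: 5 faults
f=5: 5 faults
Smallest f with faults ≤ 6 is 2.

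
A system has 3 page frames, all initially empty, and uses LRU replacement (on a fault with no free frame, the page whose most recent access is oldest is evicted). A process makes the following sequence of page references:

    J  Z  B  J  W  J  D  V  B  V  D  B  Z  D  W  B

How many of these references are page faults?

10

J -> fault, frames [J]
Z -> fault, frames [J, Z]
B -> fault, frames [J, Z, B]
J -> hit
W -> fault, evict Z, frames [B, J, W]
J -> hit
D -> fault, evict B, frames [W, J, D]
V -> fault, evict W, frames [J, D, V]
B -> fault, evict J, frames [D, V, B]
V -> hit
D -> hit
B -> hit
Z -> fault, evict V, frames [D, B, Z]
D -> hit
W -> fault, evict B, frames [Z, D, W]
B -> fault, evict Z, frames [D, W, B]
Page faults: 10.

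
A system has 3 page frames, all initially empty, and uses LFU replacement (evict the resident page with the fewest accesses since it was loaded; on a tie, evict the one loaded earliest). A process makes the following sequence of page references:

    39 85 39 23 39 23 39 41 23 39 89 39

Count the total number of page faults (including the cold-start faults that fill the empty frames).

39 -> miss, frames {39}
85 -> miss, frames {39,85}
39 -> hit
23 -> miss, frames {39,85,23}
39 -> hit
23 -> hit
39 -> hit
41 -> miss, evict 85, frames {39,23,41}
23 -> hit
39 -> hit
89 -> miss, evict 41, frames {39,23,89}
39 -> hit
Page faults: 5.

5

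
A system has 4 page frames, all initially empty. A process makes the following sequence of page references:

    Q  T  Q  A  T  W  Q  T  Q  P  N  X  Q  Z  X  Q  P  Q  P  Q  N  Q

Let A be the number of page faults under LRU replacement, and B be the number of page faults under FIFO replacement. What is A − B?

-1

Under LRU: F F . F . F . . . F F F . F . . F . . . F . → 10 faults.
Under FIFO: F F . F . F . . . F F F F F . . F . . . F . → 11 faults.
A − B = 10 − 11 = -1.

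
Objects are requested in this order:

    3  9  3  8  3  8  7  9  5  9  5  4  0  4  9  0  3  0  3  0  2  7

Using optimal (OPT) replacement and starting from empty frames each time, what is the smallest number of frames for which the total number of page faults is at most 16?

f=1: 22 faults
f=2: 12 faults
f=3: 10 faults
f=4: 9 faults
f=5: 8 faults
f=6: 8 faults
f=7: 8 faults
f=8: 8 faults
Smallest f with faults ≤ 16 is 2.

2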